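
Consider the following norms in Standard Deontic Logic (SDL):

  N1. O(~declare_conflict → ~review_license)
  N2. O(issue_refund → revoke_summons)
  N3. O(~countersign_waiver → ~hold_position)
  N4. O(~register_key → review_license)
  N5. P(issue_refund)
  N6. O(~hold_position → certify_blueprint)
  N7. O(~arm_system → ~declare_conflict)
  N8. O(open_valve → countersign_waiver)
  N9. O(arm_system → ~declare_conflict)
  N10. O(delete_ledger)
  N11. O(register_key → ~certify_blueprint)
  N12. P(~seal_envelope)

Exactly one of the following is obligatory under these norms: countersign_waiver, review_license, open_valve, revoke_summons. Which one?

Premises 9 and 7 are O(arm_system → ~declare_conflict) and O(~arm_system → ~declare_conflict); every ideal world satisfies arm_system or ~arm_system, so in either case ~declare_conflict holds — hence O(~declare_conflict).
Premise 1 is O(~declare_conflict → ~review_license); since O(~declare_conflict), deontic closure gives O(~review_license).
Premise 4 is O(~register_key → review_license); contrapositively O(~review_license → register_key). Since O(~review_license) holds, K gives O(register_key).
With premise 11, O(register_key → ~certify_blueprint), the K-axiom yields O(~certify_blueprint).
Premise 6 is O(~hold_position → certify_blueprint); contrapositively O(~certify_blueprint → hold_position). Since O(~certify_blueprint) holds, K gives O(hold_position).
The contrapositive of premise 3 (O(~countersign_waiver → ~hold_position)) is O(hold_position → countersign_waiver), and O(hold_position) is already established, so O(countersign_waiver).
So O(countersign_waiver) holds — countersign_waiver is obligatory. None of the other listed options is made obligatory by any chain of premises.

countersign_waiver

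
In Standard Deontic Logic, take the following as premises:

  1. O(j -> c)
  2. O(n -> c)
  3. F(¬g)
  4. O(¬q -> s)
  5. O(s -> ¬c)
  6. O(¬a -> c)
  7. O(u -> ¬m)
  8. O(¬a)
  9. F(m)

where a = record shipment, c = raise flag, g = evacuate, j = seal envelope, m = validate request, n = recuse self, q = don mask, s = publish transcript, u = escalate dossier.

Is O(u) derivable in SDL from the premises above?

Premise 7 is O(u -> ¬m); even if O(¬m) held, inferring O(u) would be affirming the consequent — invalid.
No other premise forces O(u). An ideal world satisfying every premise can still have u false, so O(u) is not derivable.

No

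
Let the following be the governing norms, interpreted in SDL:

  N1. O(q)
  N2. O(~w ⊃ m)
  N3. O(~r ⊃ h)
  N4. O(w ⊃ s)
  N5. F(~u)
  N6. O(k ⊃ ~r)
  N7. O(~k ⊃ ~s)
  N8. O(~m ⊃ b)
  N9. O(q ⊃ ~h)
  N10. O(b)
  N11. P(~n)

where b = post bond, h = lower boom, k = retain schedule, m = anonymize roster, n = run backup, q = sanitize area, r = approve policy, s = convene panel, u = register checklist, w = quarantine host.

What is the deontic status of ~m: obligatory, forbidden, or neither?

Forbidden

From premise 1 we have O(q).
Premise 9 is O(q ⊃ ~h); since O(q), deontic closure gives O(~h).
Premise 3 is O(~r ⊃ h); contrapositively O(~h ⊃ r). Since O(~h) holds, K gives O(r).
Premise 6, O(k ⊃ ~r), contraposes to O(r ⊃ ~k); with O(r) we get O(~k).
Applying K to premise 7 (O(~k ⊃ ~s)) and O(~k) yields O(~s).
Premise 4, O(w ⊃ s), contraposes to O(~s ⊃ ~w); with O(~s) we get O(~w).
Premise 2 is O(~w ⊃ m); since O(~w), deontic closure gives O(m).
Premises 5, 8, 10, 11 do not contribute to this derivation.
Thus O(m), which is F(~m): ~m is forbidden.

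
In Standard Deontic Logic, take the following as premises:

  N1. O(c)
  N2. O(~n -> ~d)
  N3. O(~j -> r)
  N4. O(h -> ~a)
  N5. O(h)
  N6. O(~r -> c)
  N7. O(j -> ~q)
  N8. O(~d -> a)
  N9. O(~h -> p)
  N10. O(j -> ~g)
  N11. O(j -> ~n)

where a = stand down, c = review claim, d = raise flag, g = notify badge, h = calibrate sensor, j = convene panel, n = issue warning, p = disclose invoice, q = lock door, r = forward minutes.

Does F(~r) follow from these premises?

Premise 5 states O(h) outright.
From O(h) and premise 4, O(h -> ~a), we obtain O(~a).
The contrapositive of premise 8 (O(~d -> a)) is O(~a -> d), and O(~a) is already established, so O(d).
The contrapositive of premise 2 (O(~n -> ~d)) is O(d -> n), and O(d) is already established, so O(n).
Premise 11 is O(j -> ~n); contrapositively O(n -> ~j). Since O(n) holds, K gives O(~j).
With premise 3, O(~j -> r), the K-axiom yields O(r).
Premises 1, 6, 7, 9, 10 do not contribute to this derivation.
So O(r) holds, i.e. F(~r). The claim follows.

Yes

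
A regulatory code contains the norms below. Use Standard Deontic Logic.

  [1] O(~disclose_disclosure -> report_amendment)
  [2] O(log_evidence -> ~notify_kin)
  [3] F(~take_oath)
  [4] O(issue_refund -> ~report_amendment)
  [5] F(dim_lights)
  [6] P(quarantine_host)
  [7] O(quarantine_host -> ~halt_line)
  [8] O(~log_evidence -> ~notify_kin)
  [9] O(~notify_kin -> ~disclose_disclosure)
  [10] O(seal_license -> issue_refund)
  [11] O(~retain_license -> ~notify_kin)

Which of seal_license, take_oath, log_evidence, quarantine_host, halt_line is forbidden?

By case analysis on ~log_evidence: premise 8 gives O(~log_evidence -> ~notify_kin) and premise 2 gives O(log_evidence -> ~notify_kin), so O(~notify_kin) either way.
Applying K to premise 9 (O(~notify_kin -> ~disclose_disclosure)) and O(~notify_kin) yields O(~disclose_disclosure).
Applying K to premise 1 (O(~disclose_disclosure -> report_amendment)) and O(~disclose_disclosure) yields O(report_amendment).
Premise 4, O(issue_refund -> ~report_amendment), contraposes to O(report_amendment -> ~issue_refund); with O(report_amendment) we get O(~issue_refund).
Premise 10 is O(seal_license -> issue_refund); contrapositively O(~issue_refund -> ~seal_license). Since O(~issue_refund) holds, K gives O(~seal_license).
So O(~seal_license) holds, i.e. seal_license is forbidden. None of the other listed options is forbidden under the premises.

seal_license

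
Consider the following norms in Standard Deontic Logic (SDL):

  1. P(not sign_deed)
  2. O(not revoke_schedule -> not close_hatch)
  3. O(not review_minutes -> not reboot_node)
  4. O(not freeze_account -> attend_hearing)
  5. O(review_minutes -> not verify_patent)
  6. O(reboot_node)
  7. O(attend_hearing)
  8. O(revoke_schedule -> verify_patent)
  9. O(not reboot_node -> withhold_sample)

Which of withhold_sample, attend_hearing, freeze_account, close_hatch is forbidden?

close_hatch

From premise 6 we have O(reboot_node).
Premise 3 is O(not review_minutes -> not reboot_node); contrapositively O(reboot_node -> review_minutes). Since O(reboot_node) holds, K gives O(review_minutes).
Applying K to premise 5 (O(review_minutes -> not verify_patent)) and O(review_minutes) yields O(not verify_patent).
The contrapositive of premise 8 (O(revoke_schedule -> verify_patent)) is O(not verify_patent -> not revoke_schedule), and O(not verify_patent) is already established, so O(not revoke_schedule).
With premise 2, O(not revoke_schedule -> not close_hatch), the K-axiom yields O(not close_hatch).
So O(not close_hatch) holds, i.e. close_hatch is forbidden. None of the other listed options is forbidden under the premises.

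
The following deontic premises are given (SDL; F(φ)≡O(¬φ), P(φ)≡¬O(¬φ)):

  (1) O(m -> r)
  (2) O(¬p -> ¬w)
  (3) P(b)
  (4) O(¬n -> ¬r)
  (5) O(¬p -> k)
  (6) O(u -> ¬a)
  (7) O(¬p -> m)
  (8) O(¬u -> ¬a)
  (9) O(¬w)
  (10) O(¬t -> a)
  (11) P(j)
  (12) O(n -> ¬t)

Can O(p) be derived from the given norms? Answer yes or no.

Premises 6 and 8 are O(u -> ¬a) and O(¬u -> ¬a); every ideal world satisfies u or ¬u, so in either case ¬a holds — hence O(¬a).
Premise 10, O(¬t -> a), contraposes to O(¬a -> t); with O(¬a) we get O(t).
The contrapositive of premise 12 (O(n -> ¬t)) is O(t -> ¬n), and O(t) is already established, so O(¬n).
From O(¬n) and premise 4, O(¬n -> ¬r), we obtain O(¬r).
Premise 1, O(m -> r), contraposes to O(¬r -> ¬m); with O(¬r) we get O(¬m).
The contrapositive of premise 7 (O(¬p -> m)) is O(¬m -> p), and O(¬m) is already established, so O(p).
Premises 2, 3, 5, 9, 11 do not contribute to this derivation.
So O(p) follows.

Yes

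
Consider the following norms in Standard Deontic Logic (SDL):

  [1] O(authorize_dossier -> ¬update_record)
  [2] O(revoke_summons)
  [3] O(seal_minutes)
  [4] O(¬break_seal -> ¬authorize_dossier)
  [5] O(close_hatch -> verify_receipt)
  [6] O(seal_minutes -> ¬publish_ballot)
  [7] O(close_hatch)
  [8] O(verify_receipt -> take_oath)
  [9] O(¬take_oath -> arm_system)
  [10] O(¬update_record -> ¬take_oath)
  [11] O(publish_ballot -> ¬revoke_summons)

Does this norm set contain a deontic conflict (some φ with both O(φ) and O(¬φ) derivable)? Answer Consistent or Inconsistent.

Premise 11 is O(publish_ballot -> ¬revoke_summons), but O(publish_ballot) is not derivable from the premises, so it does not yield O(¬revoke_summons).
So O(¬revoke_summons) is not derivable, and the apparent clash with O(revoke_summons) does not arise.
A world satisfying every obligation exists (e.g. arm_system=false, authorize_dossier=false, break_seal=false, close_hatch=true, publish_ballot=false, revoke_summons=true, seal_minutes=true, take_oath=true, update_record=true, verify_receipt=true); no atom is both obligatory and forbidden, so the set is consistent.

Consistent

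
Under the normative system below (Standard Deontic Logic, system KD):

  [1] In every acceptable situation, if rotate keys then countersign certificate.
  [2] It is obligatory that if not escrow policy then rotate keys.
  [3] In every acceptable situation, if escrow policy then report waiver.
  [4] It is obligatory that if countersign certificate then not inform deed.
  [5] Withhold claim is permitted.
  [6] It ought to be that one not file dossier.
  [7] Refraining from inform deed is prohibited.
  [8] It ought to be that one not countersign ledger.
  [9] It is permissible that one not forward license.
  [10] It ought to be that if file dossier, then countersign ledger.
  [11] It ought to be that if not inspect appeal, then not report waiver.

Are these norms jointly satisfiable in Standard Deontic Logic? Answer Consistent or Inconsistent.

Premise 10 is O(file_dossier → countersign_ledger), but O(file_dossier) is not derivable from the premises, so it does not yield O(countersign_ledger).
So O(countersign_ledger) is not derivable, and the apparent clash with O(¬countersign_ledger) does not arise.
A world satisfying every obligation exists (e.g. countersign_certificate=false, countersign_ledger=false, escrow_policy=true, file_dossier=false, forward_license=false, inform_deed=true, inspect_appeal=true, report_waiver=true, rotate_keys=false, withhold_claim=false); no atom is both obligatory and forbidden, so the set is consistent.

Consistent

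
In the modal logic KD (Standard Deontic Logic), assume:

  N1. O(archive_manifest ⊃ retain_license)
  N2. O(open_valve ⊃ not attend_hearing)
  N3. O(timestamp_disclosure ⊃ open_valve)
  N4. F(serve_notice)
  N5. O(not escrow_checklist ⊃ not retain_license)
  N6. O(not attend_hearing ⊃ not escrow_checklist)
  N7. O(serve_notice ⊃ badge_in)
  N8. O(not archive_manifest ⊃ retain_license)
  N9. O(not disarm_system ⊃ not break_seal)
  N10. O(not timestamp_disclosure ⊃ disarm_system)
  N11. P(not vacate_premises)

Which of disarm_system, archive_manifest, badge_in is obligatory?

Premises 8 and 1 are O(not archive_manifest ⊃ retain_license) and O(archive_manifest ⊃ retain_license); every ideal world satisfies not archive_manifest or archive_manifest, so in either case retain_license holds — hence O(retain_license).
Premise 5, O(not escrow_checklist ⊃ not retain_license), contraposes to O(retain_license ⊃ escrow_checklist); with O(retain_license) we get O(escrow_checklist).
Premise 6, O(not attend_hearing ⊃ not escrow_checklist), contraposes to O(escrow_checklist ⊃ attend_hearing); with O(escrow_checklist) we get O(attend_hearing).
Premise 2 is O(open_valve ⊃ not attend_hearing); contrapositively O(attend_hearing ⊃ not open_valve). Since O(attend_hearing) holds, K gives O(not open_valve).
Premise 3 is O(timestamp_disclosure ⊃ open_valve); contrapositively O(not open_valve ⊃ not timestamp_disclosure). Since O(not open_valve) holds, K gives O(not timestamp_disclosure).
Applying K to premise 10 (O(not timestamp_disclosure ⊃ disarm_system)) and O(not timestamp_disclosure) yields O(disarm_system).
So O(disarm_system) holds — disarm_system is obligatory. None of the other listed options is made obligatory by any chain of premises.

disarm_system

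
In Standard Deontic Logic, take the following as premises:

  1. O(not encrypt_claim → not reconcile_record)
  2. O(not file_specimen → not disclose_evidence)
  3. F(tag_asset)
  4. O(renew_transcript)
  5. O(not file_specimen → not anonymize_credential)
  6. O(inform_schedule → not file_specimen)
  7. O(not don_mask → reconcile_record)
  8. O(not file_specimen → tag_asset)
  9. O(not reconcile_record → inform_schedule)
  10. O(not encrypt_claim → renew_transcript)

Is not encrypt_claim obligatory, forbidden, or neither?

Premise 3 is F(tag_asset), i.e. O(not tag_asset).
Premise 8 is O(not file_specimen → tag_asset); contrapositively O(not tag_asset → file_specimen). Since O(not tag_asset) holds, K gives O(file_specimen).
The contrapositive of premise 6 (O(inform_schedule → not file_specimen)) is O(file_specimen → not inform_schedule), and O(file_specimen) is already established, so O(not inform_schedule).
Premise 9 is O(not reconcile_record → inform_schedule); contrapositively O(not inform_schedule → reconcile_record). Since O(not inform_schedule) holds, K gives O(reconcile_record).
Premise 1 is O(not encrypt_claim → not reconcile_record); contrapositively O(reconcile_record → encrypt_claim). Since O(reconcile_record) holds, K gives O(encrypt_claim).
Premises 2, 4, 5, 7, 10 do not contribute to this derivation.
Thus O(encrypt_claim), which is F(not encrypt_claim): not encrypt_claim is forbidden.

Forbidden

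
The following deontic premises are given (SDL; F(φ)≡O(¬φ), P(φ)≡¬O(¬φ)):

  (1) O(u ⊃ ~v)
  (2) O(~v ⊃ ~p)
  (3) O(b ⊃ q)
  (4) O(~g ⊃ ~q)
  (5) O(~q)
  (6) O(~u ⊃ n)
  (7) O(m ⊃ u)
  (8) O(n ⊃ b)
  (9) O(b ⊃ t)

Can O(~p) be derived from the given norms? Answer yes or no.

Premise 5 states O(~q) outright.
Premise 3 is O(b ⊃ q); contrapositively O(~q ⊃ ~b). Since O(~q) holds, K gives O(~b).
The contrapositive of premise 8 (O(n ⊃ b)) is O(~b ⊃ ~n), and O(~b) is already established, so O(~n).
The contrapositive of premise 6 (O(~u ⊃ n)) is O(~n ⊃ u), and O(~n) is already established, so O(u).
Premise 1 is O(u ⊃ ~v); since O(u), deontic closure gives O(~v).
With premise 2, O(~v ⊃ ~p), the K-axiom yields O(~p).
Premises 4, 7, 9 do not contribute to this derivation.
So O(~p) follows.

Yes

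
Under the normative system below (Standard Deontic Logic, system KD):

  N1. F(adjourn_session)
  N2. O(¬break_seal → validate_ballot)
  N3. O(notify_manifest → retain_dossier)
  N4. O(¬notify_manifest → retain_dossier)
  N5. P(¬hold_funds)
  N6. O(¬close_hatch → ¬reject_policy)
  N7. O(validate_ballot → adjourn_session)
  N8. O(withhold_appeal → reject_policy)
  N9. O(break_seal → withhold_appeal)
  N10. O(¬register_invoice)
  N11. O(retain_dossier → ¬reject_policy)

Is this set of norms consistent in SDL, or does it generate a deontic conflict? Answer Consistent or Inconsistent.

Premises 3 and 4 are O(notify_manifest → retain_dossier) and O(¬notify_manifest → retain_dossier); every ideal world satisfies notify_manifest or ¬notify_manifest, so in either case retain_dossier holds — hence O(retain_dossier).
From O(retain_dossier) and premise 11, O(retain_dossier → ¬reject_policy), we obtain O(¬reject_policy).
Premise 8, O(withhold_appeal → reject_policy), contraposes to O(¬reject_policy → ¬withhold_appeal); with O(¬reject_policy) we get O(¬withhold_appeal).
Premise 9 is O(break_seal → withhold_appeal); contrapositively O(¬withhold_appeal → ¬break_seal). Since O(¬withhold_appeal) holds, K gives O(¬break_seal).
Applying K to premise 2 (O(¬break_seal → validate_ballot)) and O(¬break_seal) yields O(validate_ballot).
From O(validate_ballot) and premise 7, O(validate_ballot → adjourn_session), we obtain O(adjourn_session).
Yet premise 1 is F(adjourn_session), i.e. O(¬adjourn_session).
We now have both O(adjourn_session) and O(¬adjourn_session) — adjourn_session is simultaneously obligatory and forbidden, violating the D-axiom.

Inconsistent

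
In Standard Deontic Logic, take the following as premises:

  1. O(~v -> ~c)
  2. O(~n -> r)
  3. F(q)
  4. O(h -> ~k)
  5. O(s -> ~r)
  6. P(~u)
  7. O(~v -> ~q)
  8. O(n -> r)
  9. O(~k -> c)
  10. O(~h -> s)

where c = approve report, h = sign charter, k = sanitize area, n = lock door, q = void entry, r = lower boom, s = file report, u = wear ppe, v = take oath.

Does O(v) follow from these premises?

Yes

By case analysis on ~n: premise 2 gives O(~n -> r) and premise 8 gives O(n -> r), so O(r) either way.
The contrapositive of premise 5 (O(s -> ~r)) is O(r -> ~s), and O(r) is already established, so O(~s).
The contrapositive of premise 10 (O(~h -> s)) is O(~s -> h), and O(~s) is already established, so O(h).
From O(h) and premise 4, O(h -> ~k), we obtain O(~k).
With premise 9, O(~k -> c), the K-axiom yields O(c).
Premise 1 is O(~v -> ~c); contrapositively O(c -> v). Since O(c) holds, K gives O(v).
Premises 3, 6, 7 do not contribute to this derivation.
So O(v) follows.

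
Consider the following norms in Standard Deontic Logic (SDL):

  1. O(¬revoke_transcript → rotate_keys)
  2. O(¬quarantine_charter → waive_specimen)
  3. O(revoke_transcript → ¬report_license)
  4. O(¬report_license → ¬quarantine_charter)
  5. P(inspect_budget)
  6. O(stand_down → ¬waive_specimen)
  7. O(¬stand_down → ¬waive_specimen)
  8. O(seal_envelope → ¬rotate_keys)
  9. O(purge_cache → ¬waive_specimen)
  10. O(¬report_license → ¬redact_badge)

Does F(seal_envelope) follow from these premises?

By case analysis on ¬stand_down: premise 7 gives O(¬stand_down → ¬waive_specimen) and premise 6 gives O(stand_down → ¬waive_specimen), so O(¬waive_specimen) either way.
Premise 2 is O(¬quarantine_charter → waive_specimen); contrapositively O(¬waive_specimen → quarantine_charter). Since O(¬waive_specimen) holds, K gives O(quarantine_charter).
Premise 4 is O(¬report_license → ¬quarantine_charter); contrapositively O(quarantine_charter → report_license). Since O(quarantine_charter) holds, K gives O(report_license).
The contrapositive of premise 3 (O(revoke_transcript → ¬report_license)) is O(report_license → ¬revoke_transcript), and O(report_license) is already established, so O(¬revoke_transcript).
From O(¬revoke_transcript) and premise 1, O(¬revoke_transcript → rotate_keys), we obtain O(rotate_keys).
Premise 8 is O(seal_envelope → ¬rotate_keys); contrapositively O(rotate_keys → ¬seal_envelope). Since O(rotate_keys) holds, K gives O(¬seal_envelope).
Premises 5, 9, 10 do not contribute to this derivation.
So O(¬seal_envelope) holds, i.e. F(seal_envelope). The claim follows.

Yes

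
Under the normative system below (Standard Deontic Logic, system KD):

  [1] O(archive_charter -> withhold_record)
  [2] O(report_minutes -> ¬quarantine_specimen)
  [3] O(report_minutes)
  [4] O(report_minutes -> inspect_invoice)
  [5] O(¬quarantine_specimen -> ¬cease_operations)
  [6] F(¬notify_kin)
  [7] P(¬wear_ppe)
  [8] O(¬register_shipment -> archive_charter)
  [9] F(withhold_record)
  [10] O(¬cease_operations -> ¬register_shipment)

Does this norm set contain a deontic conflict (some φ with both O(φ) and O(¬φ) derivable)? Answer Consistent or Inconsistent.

Inconsistent

Premise 9 is F(withhold_record), i.e. O(¬withhold_record).
Premise 1 is O(archive_charter -> withhold_record); contrapositively O(¬withhold_record -> ¬archive_charter). Since O(¬withhold_record) holds, K gives O(¬archive_charter).
Premise 8 is O(¬register_shipment -> archive_charter); contrapositively O(¬archive_charter -> register_shipment). Since O(¬archive_charter) holds, K gives O(register_shipment).
Premise 10 is O(¬cease_operations -> ¬register_shipment); contrapositively O(register_shipment -> cease_operations). Since O(register_shipment) holds, K gives O(cease_operations).
Premise 5, O(¬quarantine_specimen -> ¬cease_operations), contraposes to O(cease_operations -> quarantine_specimen); with O(cease_operations) we get O(quarantine_specimen).
Premise 2, O(report_minutes -> ¬quarantine_specimen), contraposes to O(quarantine_specimen -> ¬report_minutes); with O(quarantine_specimen) we get O(¬report_minutes).
But premise 3 directly asserts O(report_minutes).
We now have both O(¬report_minutes) and O(report_minutes) — report_minutes is simultaneously obligatory and forbidden, violating the D-axiom.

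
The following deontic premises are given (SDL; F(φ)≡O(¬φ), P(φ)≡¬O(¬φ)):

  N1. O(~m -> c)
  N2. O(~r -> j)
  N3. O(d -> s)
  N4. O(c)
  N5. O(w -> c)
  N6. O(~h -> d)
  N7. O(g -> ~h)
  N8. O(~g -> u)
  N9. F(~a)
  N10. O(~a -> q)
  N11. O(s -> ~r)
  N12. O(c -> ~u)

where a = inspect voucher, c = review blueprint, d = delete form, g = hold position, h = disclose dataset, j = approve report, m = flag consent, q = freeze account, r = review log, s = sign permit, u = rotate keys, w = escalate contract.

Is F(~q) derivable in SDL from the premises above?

Premise 10 is O(~a -> q), but O(~a) is not derivable from the premises, so it does not yield O(q).
No other premise forces O(q). An ideal world satisfying every premise can still have ~q true, so F(~q) is not derivable.

No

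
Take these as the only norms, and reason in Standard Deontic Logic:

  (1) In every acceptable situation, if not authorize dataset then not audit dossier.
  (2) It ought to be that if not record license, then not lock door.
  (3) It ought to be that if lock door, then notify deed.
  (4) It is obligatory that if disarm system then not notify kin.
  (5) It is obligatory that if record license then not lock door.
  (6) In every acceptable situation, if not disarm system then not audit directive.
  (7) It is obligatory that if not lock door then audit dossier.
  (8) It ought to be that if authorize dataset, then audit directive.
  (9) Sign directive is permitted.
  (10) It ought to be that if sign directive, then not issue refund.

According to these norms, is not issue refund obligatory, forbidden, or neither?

Premise 10 is O(sign_directive → ¬issue_refund), but O(sign_directive) is not derivable from the premises (the permission P(sign_directive) asserts only ¬O(¬sign_directive), not O(sign_directive)), so it does not yield O(¬issue_refund).
No premise or chain of K-axiom applications forces O(¬issue_refund), and none forces O(issue_refund). So ¬issue_refund is neither obligatory nor forbidden under these norms.

Neither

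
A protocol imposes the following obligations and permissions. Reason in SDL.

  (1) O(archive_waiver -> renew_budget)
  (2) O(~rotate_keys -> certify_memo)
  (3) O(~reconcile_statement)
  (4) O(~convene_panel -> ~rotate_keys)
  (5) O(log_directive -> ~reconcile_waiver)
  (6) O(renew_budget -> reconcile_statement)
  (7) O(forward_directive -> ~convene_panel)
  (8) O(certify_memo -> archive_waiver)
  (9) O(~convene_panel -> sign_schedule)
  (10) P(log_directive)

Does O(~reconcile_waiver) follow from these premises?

No

Premise 5 is O(log_directive -> ~reconcile_waiver), but O(log_directive) is not derivable from the premises (the permission P(log_directive) asserts only ~O(~log_directive), not O(log_directive)), so it does not yield O(~reconcile_waiver).
No other premise forces O(~reconcile_waiver). An ideal world satisfying every premise can still have ~reconcile_waiver false, so O(~reconcile_waiver) is not derivable.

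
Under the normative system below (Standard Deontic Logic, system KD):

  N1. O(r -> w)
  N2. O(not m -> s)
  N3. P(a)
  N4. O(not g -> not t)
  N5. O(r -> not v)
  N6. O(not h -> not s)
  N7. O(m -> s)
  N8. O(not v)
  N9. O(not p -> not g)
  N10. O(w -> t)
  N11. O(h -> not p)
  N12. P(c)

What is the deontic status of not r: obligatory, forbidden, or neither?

Obligatory

By case analysis on not m: premise 2 gives O(not m -> s) and premise 7 gives O(m -> s), so O(s) either way.
Premise 6, O(not h -> not s), contraposes to O(s -> h); with O(s) we get O(h).
With premise 11, O(h -> not p), the K-axiom yields O(not p).
Premise 9 is O(not p -> not g); since O(not p), deontic closure gives O(not g).
From O(not g) and premise 4, O(not g -> not t), we obtain O(not t).
Premise 10 is O(w -> t); contrapositively O(not t -> not w). Since O(not t) holds, K gives O(not w).
Premise 1 is O(r -> w); contrapositively O(not w -> not r). Since O(not w) holds, K gives O(not r).
Premises 3, 5, 8, 12 do not contribute to this derivation.
Hence not r is obligatory.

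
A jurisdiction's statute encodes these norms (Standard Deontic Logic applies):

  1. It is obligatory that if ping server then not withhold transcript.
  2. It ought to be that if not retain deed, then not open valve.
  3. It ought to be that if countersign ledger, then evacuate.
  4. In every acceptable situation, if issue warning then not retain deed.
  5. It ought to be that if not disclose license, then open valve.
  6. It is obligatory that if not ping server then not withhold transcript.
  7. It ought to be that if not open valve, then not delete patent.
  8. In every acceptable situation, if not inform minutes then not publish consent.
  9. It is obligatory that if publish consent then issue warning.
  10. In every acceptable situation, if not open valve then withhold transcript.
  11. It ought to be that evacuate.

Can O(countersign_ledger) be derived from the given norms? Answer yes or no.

No

Premise 3 is O(countersign_ledger → evacuate); even if O(evacuate) held, inferring O(countersign_ledger) would be affirming the consequent — invalid.
No other premise forces O(countersign_ledger). An ideal world satisfying every premise can still have countersign_ledger false, so O(countersign_ledger) is not derivable.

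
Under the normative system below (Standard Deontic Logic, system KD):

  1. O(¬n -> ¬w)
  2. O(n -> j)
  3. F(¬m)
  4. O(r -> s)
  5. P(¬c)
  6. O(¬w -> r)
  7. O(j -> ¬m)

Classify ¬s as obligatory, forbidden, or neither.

Premise 3 is F(¬m), i.e. O(m).
Premise 7, O(j -> ¬m), contraposes to O(m -> ¬j); with O(m) we get O(¬j).
The contrapositive of premise 2 (O(n -> j)) is O(¬j -> ¬n), and O(¬j) is already established, so O(¬n).
With premise 1, O(¬n -> ¬w), the K-axiom yields O(¬w).
Applying K to premise 6 (O(¬w -> r)) and O(¬w) yields O(r).
Premise 4 is O(r -> s); since O(r), deontic closure gives O(s).
Premise 5 does not contribute to this derivation.
Thus O(s), which is F(¬s): ¬s is forbidden.

Forbidden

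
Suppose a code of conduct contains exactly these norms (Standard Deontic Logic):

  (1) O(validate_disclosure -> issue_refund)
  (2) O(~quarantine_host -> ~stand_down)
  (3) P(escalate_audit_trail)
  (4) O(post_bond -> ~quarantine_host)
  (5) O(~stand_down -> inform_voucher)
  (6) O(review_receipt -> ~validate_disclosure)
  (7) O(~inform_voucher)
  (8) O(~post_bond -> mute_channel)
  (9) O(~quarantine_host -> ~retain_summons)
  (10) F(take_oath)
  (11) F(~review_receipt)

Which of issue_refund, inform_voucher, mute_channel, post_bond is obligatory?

Premise 7 gives O(~inform_voucher).
The contrapositive of premise 5 (O(~stand_down -> inform_voucher)) is O(~inform_voucher -> stand_down), and O(~inform_voucher) is already established, so O(stand_down).
Premise 2 is O(~quarantine_host -> ~stand_down); contrapositively O(stand_down -> quarantine_host). Since O(stand_down) holds, K gives O(quarantine_host).
The contrapositive of premise 4 (O(post_bond -> ~quarantine_host)) is O(quarantine_host -> ~post_bond), and O(quarantine_host) is already established, so O(~post_bond).
Premise 8 is O(~post_bond -> mute_channel); since O(~post_bond), deontic closure gives O(mute_channel).
So O(mute_channel) holds — mute_channel is obligatory. None of the other listed options is made obligatory by any chain of premises.

mute_channel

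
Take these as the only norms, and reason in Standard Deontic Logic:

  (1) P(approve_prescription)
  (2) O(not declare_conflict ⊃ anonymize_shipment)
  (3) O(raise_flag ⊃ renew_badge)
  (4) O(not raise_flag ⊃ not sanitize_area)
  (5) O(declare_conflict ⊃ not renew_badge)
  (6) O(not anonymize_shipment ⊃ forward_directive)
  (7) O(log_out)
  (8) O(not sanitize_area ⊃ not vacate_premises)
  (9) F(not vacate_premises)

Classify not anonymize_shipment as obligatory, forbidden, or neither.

Forbidden

Premise 9, F(not vacate_premises), is equivalent to O(vacate_premises).
Premise 8 is O(not sanitize_area ⊃ not vacate_premises); contrapositively O(vacate_premises ⊃ sanitize_area). Since O(vacate_premises) holds, K gives O(sanitize_area).
Premise 4 is O(not raise_flag ⊃ not sanitize_area); contrapositively O(sanitize_area ⊃ raise_flag). Since O(sanitize_area) holds, K gives O(raise_flag).
From O(raise_flag) and premise 3, O(raise_flag ⊃ renew_badge), we obtain O(renew_badge).
The contrapositive of premise 5 (O(declare_conflict ⊃ not renew_badge)) is O(renew_badge ⊃ not declare_conflict), and O(renew_badge) is already established, so O(not declare_conflict).
With premise 2, O(not declare_conflict ⊃ anonymize_shipment), the K-axiom yields O(anonymize_shipment).
Premises 1, 6, 7 do not contribute to this derivation.
Thus O(anonymize_shipment), which is F(not anonymize_shipment): not anonymize_shipment is forbidden.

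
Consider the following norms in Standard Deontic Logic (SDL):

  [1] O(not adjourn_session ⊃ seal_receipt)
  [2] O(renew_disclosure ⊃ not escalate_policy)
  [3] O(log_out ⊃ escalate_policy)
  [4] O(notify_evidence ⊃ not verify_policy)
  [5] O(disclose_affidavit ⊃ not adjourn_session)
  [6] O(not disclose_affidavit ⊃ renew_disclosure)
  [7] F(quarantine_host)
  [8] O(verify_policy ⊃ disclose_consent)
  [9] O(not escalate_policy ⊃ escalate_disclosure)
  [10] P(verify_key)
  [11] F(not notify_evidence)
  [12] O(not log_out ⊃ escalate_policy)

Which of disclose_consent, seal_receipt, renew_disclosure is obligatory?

Premises 3 and 12 cover both cases: O(log_out ⊃ escalate_policy) and O(not log_out ⊃ escalate_policy). Since log_out ∨ not log_out is a tautology, O(escalate_policy) follows.
Premise 2 is O(renew_disclosure ⊃ not escalate_policy); contrapositively O(escalate_policy ⊃ not renew_disclosure). Since O(escalate_policy) holds, K gives O(not renew_disclosure).
Premise 6 is O(not disclose_affidavit ⊃ renew_disclosure); contrapositively O(not renew_disclosure ⊃ disclose_affidavit). Since O(not renew_disclosure) holds, K gives O(disclose_affidavit).
Premise 5 is O(disclose_affidavit ⊃ not adjourn_session); since O(disclose_affidavit), deontic closure gives O(not adjourn_session).
With premise 1, O(not adjourn_session ⊃ seal_receipt), the K-axiom yields O(seal_receipt).
So O(seal_receipt) holds — seal_receipt is obligatory. None of the other listed options is made obligatory by any chain of premises.

seal_receipt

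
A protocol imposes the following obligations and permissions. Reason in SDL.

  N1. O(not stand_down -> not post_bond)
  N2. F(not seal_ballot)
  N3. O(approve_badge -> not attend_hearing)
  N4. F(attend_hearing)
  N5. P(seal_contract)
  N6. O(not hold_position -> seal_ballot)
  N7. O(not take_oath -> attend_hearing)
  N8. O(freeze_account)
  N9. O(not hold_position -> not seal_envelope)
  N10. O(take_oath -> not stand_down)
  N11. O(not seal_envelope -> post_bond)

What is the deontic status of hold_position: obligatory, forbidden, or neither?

Premise 4, F(attend_hearing), is equivalent to O(not attend_hearing).
Premise 7 is O(not take_oath -> attend_hearing); contrapositively O(not attend_hearing -> take_oath). Since O(not attend_hearing) holds, K gives O(take_oath).
Applying K to premise 10 (O(take_oath -> not stand_down)) and O(take_oath) yields O(not stand_down).
From O(not stand_down) and premise 1, O(not stand_down -> not post_bond), we obtain O(not post_bond).
The contrapositive of premise 11 (O(not seal_envelope -> post_bond)) is O(not post_bond -> seal_envelope), and O(not post_bond) is already established, so O(seal_envelope).
Premise 9, O(not hold_position -> not seal_envelope), contraposes to O(seal_envelope -> hold_position); with O(seal_envelope) we get O(hold_position).
Premises 2, 3, 5, 6, 8 do not contribute to this derivation.
Hence hold_position is obligatory.

Obligatory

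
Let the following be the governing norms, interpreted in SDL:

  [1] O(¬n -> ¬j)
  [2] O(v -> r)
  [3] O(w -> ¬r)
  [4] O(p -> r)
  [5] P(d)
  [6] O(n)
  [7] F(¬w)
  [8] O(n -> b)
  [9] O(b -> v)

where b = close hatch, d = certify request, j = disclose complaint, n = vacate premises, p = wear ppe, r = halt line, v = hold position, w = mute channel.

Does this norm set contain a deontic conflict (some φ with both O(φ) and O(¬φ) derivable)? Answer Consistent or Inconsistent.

Premise 6 states O(n) outright.
Applying K to premise 8 (O(n -> b)) and O(n) yields O(b).
From O(b) and premise 9, O(b -> v), we obtain O(v).
From O(v) and premise 2, O(v -> r), we obtain O(r).
Premise 3 is O(w -> ¬r); contrapositively O(r -> ¬w). Since O(r) holds, K gives O(¬w).
However, F(¬w) at premise 7 amounts to O(w).
We now have both O(¬w) and O(w) — w is simultaneously obligatory and forbidden, violating the D-axiom.

Inconsistent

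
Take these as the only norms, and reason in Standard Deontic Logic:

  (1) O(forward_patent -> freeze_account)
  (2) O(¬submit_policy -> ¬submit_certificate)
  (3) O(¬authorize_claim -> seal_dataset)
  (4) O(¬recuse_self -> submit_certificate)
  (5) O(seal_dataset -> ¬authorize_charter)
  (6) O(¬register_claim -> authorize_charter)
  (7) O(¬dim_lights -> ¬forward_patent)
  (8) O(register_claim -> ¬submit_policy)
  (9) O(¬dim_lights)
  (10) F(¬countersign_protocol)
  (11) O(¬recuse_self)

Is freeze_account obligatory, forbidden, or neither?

Neither

Premise 1 is O(forward_patent -> freeze_account), but O(forward_patent) is not derivable from the premises, so it does not yield O(freeze_account).
No premise or chain of K-axiom applications forces O(freeze_account), and none forces O(¬freeze_account). So freeze_account is neither obligatory nor forbidden under these norms.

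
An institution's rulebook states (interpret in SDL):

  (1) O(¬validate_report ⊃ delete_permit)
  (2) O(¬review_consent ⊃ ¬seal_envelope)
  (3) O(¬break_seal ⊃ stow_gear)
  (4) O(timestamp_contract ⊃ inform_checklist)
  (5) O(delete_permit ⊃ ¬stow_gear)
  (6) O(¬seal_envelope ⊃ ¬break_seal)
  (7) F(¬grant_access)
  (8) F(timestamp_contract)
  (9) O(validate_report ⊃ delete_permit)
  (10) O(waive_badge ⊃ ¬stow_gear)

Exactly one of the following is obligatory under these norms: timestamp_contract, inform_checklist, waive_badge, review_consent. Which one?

review_consent

Premises 9 and 1 cover both cases: O(validate_report ⊃ delete_permit) and O(¬validate_report ⊃ delete_permit). Since validate_report ∨ ¬validate_report is a tautology, O(delete_permit) follows.
Applying K to premise 5 (O(delete_permit ⊃ ¬stow_gear)) and O(delete_permit) yields O(¬stow_gear).
Premise 3, O(¬break_seal ⊃ stow_gear), contraposes to O(¬stow_gear ⊃ break_seal); with O(¬stow_gear) we get O(break_seal).
Premise 6, O(¬seal_envelope ⊃ ¬break_seal), contraposes to O(break_seal ⊃ seal_envelope); with O(break_seal) we get O(seal_envelope).
Premise 2 is O(¬review_consent ⊃ ¬seal_envelope); contrapositively O(seal_envelope ⊃ review_consent). Since O(seal_envelope) holds, K gives O(review_consent).
So O(review_consent) holds — review_consent is obligatory. None of the other listed options is made obligatory by any chain of premises.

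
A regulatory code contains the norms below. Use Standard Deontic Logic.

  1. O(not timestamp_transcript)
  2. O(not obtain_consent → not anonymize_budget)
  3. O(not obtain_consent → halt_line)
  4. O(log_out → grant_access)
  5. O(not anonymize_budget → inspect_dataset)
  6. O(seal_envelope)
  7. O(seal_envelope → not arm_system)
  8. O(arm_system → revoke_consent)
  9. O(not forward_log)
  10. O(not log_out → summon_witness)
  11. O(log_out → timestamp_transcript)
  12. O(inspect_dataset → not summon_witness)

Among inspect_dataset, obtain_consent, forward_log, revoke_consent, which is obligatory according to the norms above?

obtain_consent

Premise 1 states O(not timestamp_transcript) outright.
Premise 11, O(log_out → timestamp_transcript), contraposes to O(not timestamp_transcript → not log_out); with O(not timestamp_transcript) we get O(not log_out).
Applying K to premise 10 (O(not log_out → summon_witness)) and O(not log_out) yields O(summon_witness).
The contrapositive of premise 12 (O(inspect_dataset → not summon_witness)) is O(summon_witness → not inspect_dataset), and O(summon_witness) is already established, so O(not inspect_dataset).
Premise 5 is O(not anonymize_budget → inspect_dataset); contrapositively O(not inspect_dataset → anonymize_budget). Since O(not inspect_dataset) holds, K gives O(anonymize_budget).
Premise 2, O(not obtain_consent → not anonymize_budget), contraposes to O(anonymize_budget → obtain_consent); with O(anonymize_budget) we get O(obtain_consent).
So O(obtain_consent) holds — obtain_consent is obligatory. None of the other listed options is made obligatory by any chain of premises.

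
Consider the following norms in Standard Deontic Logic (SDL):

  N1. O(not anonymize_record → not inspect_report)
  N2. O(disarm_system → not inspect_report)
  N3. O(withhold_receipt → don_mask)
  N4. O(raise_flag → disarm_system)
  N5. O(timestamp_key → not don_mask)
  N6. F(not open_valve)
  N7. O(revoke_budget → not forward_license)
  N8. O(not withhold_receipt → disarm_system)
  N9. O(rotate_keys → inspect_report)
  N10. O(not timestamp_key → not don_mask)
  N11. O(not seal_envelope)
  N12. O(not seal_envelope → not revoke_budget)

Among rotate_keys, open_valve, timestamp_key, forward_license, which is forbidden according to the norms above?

rotate_keys

By case analysis on timestamp_key: premise 5 gives O(timestamp_key → not don_mask) and premise 10 gives O(not timestamp_key → not don_mask), so O(not don_mask) either way.
The contrapositive of premise 3 (O(withhold_receipt → don_mask)) is O(not don_mask → not withhold_receipt), and O(not don_mask) is already established, so O(not withhold_receipt).
With premise 8, O(not withhold_receipt → disarm_system), the K-axiom yields O(disarm_system).
Premise 2 is O(disarm_system → not inspect_report); since O(disarm_system), deontic closure gives O(not inspect_report).
Premise 9 is O(rotate_keys → inspect_report); contrapositively O(not inspect_report → not rotate_keys). Since O(not inspect_report) holds, K gives O(not rotate_keys).
So O(not rotate_keys) holds, i.e. rotate_keys is forbidden. None of the other listed options is forbidden under the premises.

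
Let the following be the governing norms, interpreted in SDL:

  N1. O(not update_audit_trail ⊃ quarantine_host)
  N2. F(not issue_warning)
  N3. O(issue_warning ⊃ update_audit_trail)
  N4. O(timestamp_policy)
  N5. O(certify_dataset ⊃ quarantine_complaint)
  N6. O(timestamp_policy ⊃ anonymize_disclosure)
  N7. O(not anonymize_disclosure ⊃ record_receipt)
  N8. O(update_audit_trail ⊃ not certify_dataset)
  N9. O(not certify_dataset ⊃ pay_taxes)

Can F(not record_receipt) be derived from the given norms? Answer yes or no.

No

Premise 7 is O(not anonymize_disclosure ⊃ record_receipt), but O(not anonymize_disclosure) is not derivable from the premises, so it does not yield O(record_receipt).
No other premise forces O(record_receipt). An ideal world satisfying every premise can still have not record_receipt true, so F(not record_receipt) is not derivable.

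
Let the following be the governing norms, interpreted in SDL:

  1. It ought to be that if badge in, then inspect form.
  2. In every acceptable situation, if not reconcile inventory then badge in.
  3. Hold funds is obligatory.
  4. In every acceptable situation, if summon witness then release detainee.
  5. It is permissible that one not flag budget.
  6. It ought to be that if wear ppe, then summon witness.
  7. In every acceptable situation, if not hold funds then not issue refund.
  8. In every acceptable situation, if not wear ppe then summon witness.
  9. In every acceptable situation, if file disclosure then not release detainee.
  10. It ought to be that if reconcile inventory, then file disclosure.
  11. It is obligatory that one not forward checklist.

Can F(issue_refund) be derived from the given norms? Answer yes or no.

Premise 7 is O(¬hold_funds → ¬issue_refund), but O(¬hold_funds) is not derivable from the premises, so it does not yield O(¬issue_refund).
No other premise forces O(¬issue_refund). An ideal world satisfying every premise can still have issue_refund true, so F(issue_refund) is not derivable.

No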